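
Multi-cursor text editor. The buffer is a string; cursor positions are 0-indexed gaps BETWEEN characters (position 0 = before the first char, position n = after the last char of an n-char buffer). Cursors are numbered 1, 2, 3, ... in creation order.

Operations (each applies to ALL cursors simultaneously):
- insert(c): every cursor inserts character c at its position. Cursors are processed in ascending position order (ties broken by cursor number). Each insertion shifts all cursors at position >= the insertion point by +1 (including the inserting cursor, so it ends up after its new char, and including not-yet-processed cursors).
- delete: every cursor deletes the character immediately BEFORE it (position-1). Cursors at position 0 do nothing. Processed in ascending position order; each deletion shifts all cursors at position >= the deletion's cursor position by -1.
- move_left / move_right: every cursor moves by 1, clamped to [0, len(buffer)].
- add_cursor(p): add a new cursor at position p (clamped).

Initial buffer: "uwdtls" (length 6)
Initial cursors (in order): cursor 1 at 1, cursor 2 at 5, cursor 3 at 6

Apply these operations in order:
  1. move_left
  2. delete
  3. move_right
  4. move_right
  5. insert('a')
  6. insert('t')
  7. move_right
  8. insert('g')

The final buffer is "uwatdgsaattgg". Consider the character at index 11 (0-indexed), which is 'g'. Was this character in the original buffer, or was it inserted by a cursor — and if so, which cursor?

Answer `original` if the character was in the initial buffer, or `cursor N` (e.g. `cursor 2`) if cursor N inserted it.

After op 1 (move_left): buffer="uwdtls" (len 6), cursors c1@0 c2@4 c3@5, authorship ......
After op 2 (delete): buffer="uwds" (len 4), cursors c1@0 c2@3 c3@3, authorship ....
After op 3 (move_right): buffer="uwds" (len 4), cursors c1@1 c2@4 c3@4, authorship ....
After op 4 (move_right): buffer="uwds" (len 4), cursors c1@2 c2@4 c3@4, authorship ....
After op 5 (insert('a')): buffer="uwadsaa" (len 7), cursors c1@3 c2@7 c3@7, authorship ..1..23
After op 6 (insert('t')): buffer="uwatdsaatt" (len 10), cursors c1@4 c2@10 c3@10, authorship ..11..2323
After op 7 (move_right): buffer="uwatdsaatt" (len 10), cursors c1@5 c2@10 c3@10, authorship ..11..2323
After op 8 (insert('g')): buffer="uwatdgsaattgg" (len 13), cursors c1@6 c2@13 c3@13, authorship ..11.1.232323
Authorship (.=original, N=cursor N): . . 1 1 . 1 . 2 3 2 3 2 3
Index 11: author = 2

Answer: cursor 2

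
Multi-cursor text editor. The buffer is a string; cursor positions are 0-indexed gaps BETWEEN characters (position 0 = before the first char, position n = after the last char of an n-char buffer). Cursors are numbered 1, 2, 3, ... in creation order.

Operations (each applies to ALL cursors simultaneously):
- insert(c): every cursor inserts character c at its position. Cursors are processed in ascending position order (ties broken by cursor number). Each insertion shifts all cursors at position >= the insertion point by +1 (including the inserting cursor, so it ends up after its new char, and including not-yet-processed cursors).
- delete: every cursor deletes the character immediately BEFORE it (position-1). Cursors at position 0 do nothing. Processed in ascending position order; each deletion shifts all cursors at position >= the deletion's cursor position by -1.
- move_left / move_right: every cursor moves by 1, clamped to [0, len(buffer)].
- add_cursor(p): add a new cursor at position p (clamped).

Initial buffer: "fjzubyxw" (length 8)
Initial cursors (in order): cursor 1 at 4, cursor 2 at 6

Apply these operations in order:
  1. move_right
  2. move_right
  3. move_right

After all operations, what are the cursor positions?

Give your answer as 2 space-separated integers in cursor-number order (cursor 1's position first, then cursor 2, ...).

Answer: 7 8

Derivation:
After op 1 (move_right): buffer="fjzubyxw" (len 8), cursors c1@5 c2@7, authorship ........
After op 2 (move_right): buffer="fjzubyxw" (len 8), cursors c1@6 c2@8, authorship ........
After op 3 (move_right): buffer="fjzubyxw" (len 8), cursors c1@7 c2@8, authorship ........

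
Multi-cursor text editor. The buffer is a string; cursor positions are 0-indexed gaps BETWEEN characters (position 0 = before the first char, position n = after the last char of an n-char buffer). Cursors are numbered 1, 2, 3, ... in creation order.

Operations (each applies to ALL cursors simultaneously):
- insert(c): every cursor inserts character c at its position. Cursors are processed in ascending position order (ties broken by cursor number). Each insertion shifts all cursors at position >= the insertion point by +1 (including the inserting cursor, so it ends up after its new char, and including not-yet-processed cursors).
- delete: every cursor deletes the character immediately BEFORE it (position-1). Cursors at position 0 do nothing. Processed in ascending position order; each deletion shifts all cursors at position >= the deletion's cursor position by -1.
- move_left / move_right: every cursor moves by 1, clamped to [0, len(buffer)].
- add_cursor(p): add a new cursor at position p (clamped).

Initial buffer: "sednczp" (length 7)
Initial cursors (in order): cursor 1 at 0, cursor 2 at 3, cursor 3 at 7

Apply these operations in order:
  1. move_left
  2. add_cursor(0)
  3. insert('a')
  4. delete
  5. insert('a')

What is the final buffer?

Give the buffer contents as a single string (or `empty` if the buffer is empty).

After op 1 (move_left): buffer="sednczp" (len 7), cursors c1@0 c2@2 c3@6, authorship .......
After op 2 (add_cursor(0)): buffer="sednczp" (len 7), cursors c1@0 c4@0 c2@2 c3@6, authorship .......
After op 3 (insert('a')): buffer="aaseadnczap" (len 11), cursors c1@2 c4@2 c2@5 c3@10, authorship 14..2....3.
After op 4 (delete): buffer="sednczp" (len 7), cursors c1@0 c4@0 c2@2 c3@6, authorship .......
After op 5 (insert('a')): buffer="aaseadnczap" (len 11), cursors c1@2 c4@2 c2@5 c3@10, authorship 14..2....3.

Answer: aaseadnczap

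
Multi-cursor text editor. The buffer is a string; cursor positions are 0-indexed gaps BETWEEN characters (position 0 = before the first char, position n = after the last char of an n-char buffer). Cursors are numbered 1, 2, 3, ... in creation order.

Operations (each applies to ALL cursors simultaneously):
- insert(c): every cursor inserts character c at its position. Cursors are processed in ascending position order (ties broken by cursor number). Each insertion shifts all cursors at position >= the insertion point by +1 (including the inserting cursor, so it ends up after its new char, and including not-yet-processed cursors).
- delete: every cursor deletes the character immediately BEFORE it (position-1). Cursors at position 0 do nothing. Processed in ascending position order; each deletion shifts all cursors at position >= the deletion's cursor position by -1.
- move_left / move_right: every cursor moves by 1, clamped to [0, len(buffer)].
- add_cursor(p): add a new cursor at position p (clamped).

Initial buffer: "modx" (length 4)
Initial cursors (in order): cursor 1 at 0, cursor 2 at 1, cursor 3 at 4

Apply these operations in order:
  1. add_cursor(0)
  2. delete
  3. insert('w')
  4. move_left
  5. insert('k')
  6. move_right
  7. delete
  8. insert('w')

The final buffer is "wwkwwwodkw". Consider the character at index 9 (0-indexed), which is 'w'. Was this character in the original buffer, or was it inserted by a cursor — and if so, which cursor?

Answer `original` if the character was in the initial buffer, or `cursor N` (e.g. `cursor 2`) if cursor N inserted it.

After op 1 (add_cursor(0)): buffer="modx" (len 4), cursors c1@0 c4@0 c2@1 c3@4, authorship ....
After op 2 (delete): buffer="od" (len 2), cursors c1@0 c2@0 c4@0 c3@2, authorship ..
After op 3 (insert('w')): buffer="wwwodw" (len 6), cursors c1@3 c2@3 c4@3 c3@6, authorship 124..3
After op 4 (move_left): buffer="wwwodw" (len 6), cursors c1@2 c2@2 c4@2 c3@5, authorship 124..3
After op 5 (insert('k')): buffer="wwkkkwodkw" (len 10), cursors c1@5 c2@5 c4@5 c3@9, authorship 121244..33
After op 6 (move_right): buffer="wwkkkwodkw" (len 10), cursors c1@6 c2@6 c4@6 c3@10, authorship 121244..33
After op 7 (delete): buffer="wwkodk" (len 6), cursors c1@3 c2@3 c4@3 c3@6, authorship 121..3
After op 8 (insert('w')): buffer="wwkwwwodkw" (len 10), cursors c1@6 c2@6 c4@6 c3@10, authorship 121124..33
Authorship (.=original, N=cursor N): 1 2 1 1 2 4 . . 3 3
Index 9: author = 3

Answer: cursor 3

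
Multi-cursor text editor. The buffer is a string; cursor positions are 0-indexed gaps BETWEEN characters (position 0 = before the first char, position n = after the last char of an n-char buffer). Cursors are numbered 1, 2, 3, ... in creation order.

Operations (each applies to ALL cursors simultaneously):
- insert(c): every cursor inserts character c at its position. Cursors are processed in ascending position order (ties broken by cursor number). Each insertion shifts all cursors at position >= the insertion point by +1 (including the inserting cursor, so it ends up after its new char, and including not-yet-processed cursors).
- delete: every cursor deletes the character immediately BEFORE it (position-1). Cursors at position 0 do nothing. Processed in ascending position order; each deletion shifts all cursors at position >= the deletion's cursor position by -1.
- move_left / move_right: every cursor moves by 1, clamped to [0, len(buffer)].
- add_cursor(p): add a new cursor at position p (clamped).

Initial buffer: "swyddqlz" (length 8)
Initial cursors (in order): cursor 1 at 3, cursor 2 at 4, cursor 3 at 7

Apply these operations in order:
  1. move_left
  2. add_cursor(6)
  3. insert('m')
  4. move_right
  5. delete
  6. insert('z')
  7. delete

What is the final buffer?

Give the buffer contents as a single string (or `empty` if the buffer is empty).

After op 1 (move_left): buffer="swyddqlz" (len 8), cursors c1@2 c2@3 c3@6, authorship ........
After op 2 (add_cursor(6)): buffer="swyddqlz" (len 8), cursors c1@2 c2@3 c3@6 c4@6, authorship ........
After op 3 (insert('m')): buffer="swmymddqmmlz" (len 12), cursors c1@3 c2@5 c3@10 c4@10, authorship ..1.2...34..
After op 4 (move_right): buffer="swmymddqmmlz" (len 12), cursors c1@4 c2@6 c3@11 c4@11, authorship ..1.2...34..
After op 5 (delete): buffer="swmmdqmz" (len 8), cursors c1@3 c2@4 c3@7 c4@7, authorship ..12..3.
After op 6 (insert('z')): buffer="swmzmzdqmzzz" (len 12), cursors c1@4 c2@6 c3@11 c4@11, authorship ..1122..334.
After op 7 (delete): buffer="swmmdqmz" (len 8), cursors c1@3 c2@4 c3@7 c4@7, authorship ..12..3.

Answer: swmmdqmz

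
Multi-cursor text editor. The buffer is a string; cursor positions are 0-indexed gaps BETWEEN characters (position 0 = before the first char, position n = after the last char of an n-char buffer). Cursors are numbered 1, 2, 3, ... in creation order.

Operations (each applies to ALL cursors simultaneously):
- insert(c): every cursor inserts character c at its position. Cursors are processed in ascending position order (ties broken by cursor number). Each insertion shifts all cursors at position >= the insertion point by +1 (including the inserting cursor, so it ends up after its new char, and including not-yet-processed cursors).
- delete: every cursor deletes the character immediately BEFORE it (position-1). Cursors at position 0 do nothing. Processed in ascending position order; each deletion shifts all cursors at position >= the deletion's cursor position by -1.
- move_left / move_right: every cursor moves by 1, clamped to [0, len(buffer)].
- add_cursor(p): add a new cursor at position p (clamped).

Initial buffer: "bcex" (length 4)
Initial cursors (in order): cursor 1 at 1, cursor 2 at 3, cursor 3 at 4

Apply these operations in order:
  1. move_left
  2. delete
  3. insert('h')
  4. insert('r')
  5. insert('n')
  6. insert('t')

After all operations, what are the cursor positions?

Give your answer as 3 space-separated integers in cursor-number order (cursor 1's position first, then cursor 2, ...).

After op 1 (move_left): buffer="bcex" (len 4), cursors c1@0 c2@2 c3@3, authorship ....
After op 2 (delete): buffer="bx" (len 2), cursors c1@0 c2@1 c3@1, authorship ..
After op 3 (insert('h')): buffer="hbhhx" (len 5), cursors c1@1 c2@4 c3@4, authorship 1.23.
After op 4 (insert('r')): buffer="hrbhhrrx" (len 8), cursors c1@2 c2@7 c3@7, authorship 11.2323.
After op 5 (insert('n')): buffer="hrnbhhrrnnx" (len 11), cursors c1@3 c2@10 c3@10, authorship 111.232323.
After op 6 (insert('t')): buffer="hrntbhhrrnnttx" (len 14), cursors c1@4 c2@13 c3@13, authorship 1111.23232323.

Answer: 4 13 13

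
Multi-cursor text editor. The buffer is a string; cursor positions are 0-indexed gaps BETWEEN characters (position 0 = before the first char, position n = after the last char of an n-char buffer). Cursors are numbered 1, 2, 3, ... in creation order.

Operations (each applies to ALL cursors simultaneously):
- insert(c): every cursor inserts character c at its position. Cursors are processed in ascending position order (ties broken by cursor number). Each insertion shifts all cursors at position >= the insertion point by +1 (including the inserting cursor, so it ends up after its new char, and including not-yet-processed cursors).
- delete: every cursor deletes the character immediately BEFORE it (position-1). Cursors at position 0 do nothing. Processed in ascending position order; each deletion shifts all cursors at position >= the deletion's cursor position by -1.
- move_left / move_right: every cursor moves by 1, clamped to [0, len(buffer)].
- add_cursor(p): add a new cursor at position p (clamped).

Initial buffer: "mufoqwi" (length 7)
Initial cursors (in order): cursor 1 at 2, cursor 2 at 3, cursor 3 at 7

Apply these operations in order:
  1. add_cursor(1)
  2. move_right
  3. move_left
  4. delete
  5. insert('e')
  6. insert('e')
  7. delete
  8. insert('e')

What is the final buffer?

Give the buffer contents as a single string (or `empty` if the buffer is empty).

Answer: eeeeeeoqeei

Derivation:
After op 1 (add_cursor(1)): buffer="mufoqwi" (len 7), cursors c4@1 c1@2 c2@3 c3@7, authorship .......
After op 2 (move_right): buffer="mufoqwi" (len 7), cursors c4@2 c1@3 c2@4 c3@7, authorship .......
After op 3 (move_left): buffer="mufoqwi" (len 7), cursors c4@1 c1@2 c2@3 c3@6, authorship .......
After op 4 (delete): buffer="oqi" (len 3), cursors c1@0 c2@0 c4@0 c3@2, authorship ...
After op 5 (insert('e')): buffer="eeeoqei" (len 7), cursors c1@3 c2@3 c4@3 c3@6, authorship 124..3.
After op 6 (insert('e')): buffer="eeeeeeoqeei" (len 11), cursors c1@6 c2@6 c4@6 c3@10, authorship 124124..33.
After op 7 (delete): buffer="eeeoqei" (len 7), cursors c1@3 c2@3 c4@3 c3@6, authorship 124..3.
After op 8 (insert('e')): buffer="eeeeeeoqeei" (len 11), cursors c1@6 c2@6 c4@6 c3@10, authorship 124124..33.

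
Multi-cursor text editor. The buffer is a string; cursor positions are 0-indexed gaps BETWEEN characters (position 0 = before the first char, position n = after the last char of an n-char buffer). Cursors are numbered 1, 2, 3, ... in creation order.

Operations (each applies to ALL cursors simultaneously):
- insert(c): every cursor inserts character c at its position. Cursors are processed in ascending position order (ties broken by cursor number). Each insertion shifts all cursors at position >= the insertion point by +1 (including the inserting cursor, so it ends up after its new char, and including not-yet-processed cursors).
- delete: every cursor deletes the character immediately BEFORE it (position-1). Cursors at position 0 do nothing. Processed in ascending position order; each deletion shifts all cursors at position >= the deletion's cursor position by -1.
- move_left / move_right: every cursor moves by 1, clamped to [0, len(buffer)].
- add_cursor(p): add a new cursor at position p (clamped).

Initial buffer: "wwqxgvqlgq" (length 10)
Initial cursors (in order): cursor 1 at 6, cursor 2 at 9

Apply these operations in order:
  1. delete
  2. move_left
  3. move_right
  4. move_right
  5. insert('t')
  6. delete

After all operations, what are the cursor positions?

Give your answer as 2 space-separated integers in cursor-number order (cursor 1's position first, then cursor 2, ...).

Answer: 6 8

Derivation:
After op 1 (delete): buffer="wwqxgqlq" (len 8), cursors c1@5 c2@7, authorship ........
After op 2 (move_left): buffer="wwqxgqlq" (len 8), cursors c1@4 c2@6, authorship ........
After op 3 (move_right): buffer="wwqxgqlq" (len 8), cursors c1@5 c2@7, authorship ........
After op 4 (move_right): buffer="wwqxgqlq" (len 8), cursors c1@6 c2@8, authorship ........
After op 5 (insert('t')): buffer="wwqxgqtlqt" (len 10), cursors c1@7 c2@10, authorship ......1..2
After op 6 (delete): buffer="wwqxgqlq" (len 8), cursors c1@6 c2@8, authorship ........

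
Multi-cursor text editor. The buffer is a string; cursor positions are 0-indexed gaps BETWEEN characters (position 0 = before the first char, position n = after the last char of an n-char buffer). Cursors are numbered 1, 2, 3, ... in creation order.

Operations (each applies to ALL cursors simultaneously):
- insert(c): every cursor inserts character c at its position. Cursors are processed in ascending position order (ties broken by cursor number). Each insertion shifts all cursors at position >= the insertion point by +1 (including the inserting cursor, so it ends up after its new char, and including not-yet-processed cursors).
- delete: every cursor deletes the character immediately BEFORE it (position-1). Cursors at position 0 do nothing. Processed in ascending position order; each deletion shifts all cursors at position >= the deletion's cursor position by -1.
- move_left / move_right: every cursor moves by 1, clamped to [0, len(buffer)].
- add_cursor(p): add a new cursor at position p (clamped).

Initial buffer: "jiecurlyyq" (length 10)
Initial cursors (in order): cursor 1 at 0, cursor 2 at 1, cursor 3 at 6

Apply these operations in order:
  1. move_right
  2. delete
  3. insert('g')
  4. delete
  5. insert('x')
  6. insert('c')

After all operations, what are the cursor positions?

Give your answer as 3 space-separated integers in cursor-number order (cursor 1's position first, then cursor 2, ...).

Answer: 4 4 10

Derivation:
After op 1 (move_right): buffer="jiecurlyyq" (len 10), cursors c1@1 c2@2 c3@7, authorship ..........
After op 2 (delete): buffer="ecuryyq" (len 7), cursors c1@0 c2@0 c3@4, authorship .......
After op 3 (insert('g')): buffer="ggecurgyyq" (len 10), cursors c1@2 c2@2 c3@7, authorship 12....3...
After op 4 (delete): buffer="ecuryyq" (len 7), cursors c1@0 c2@0 c3@4, authorship .......
After op 5 (insert('x')): buffer="xxecurxyyq" (len 10), cursors c1@2 c2@2 c3@7, authorship 12....3...
After op 6 (insert('c')): buffer="xxccecurxcyyq" (len 13), cursors c1@4 c2@4 c3@10, authorship 1212....33...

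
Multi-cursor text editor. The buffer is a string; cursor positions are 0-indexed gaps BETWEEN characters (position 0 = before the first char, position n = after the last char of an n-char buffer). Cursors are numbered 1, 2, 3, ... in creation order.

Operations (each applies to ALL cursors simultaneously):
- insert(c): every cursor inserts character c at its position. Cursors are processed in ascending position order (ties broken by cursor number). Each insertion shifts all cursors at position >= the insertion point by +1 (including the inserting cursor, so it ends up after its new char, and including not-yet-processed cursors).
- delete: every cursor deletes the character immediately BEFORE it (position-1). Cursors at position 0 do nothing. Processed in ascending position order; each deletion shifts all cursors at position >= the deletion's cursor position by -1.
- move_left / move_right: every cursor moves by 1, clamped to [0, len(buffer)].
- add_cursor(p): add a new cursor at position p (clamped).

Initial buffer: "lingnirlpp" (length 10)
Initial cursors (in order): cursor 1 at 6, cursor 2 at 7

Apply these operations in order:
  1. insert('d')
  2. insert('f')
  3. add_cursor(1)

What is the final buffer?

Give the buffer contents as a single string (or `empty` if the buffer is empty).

After op 1 (insert('d')): buffer="lingnidrdlpp" (len 12), cursors c1@7 c2@9, authorship ......1.2...
After op 2 (insert('f')): buffer="lingnidfrdflpp" (len 14), cursors c1@8 c2@11, authorship ......11.22...
After op 3 (add_cursor(1)): buffer="lingnidfrdflpp" (len 14), cursors c3@1 c1@8 c2@11, authorship ......11.22...

Answer: lingnidfrdflpp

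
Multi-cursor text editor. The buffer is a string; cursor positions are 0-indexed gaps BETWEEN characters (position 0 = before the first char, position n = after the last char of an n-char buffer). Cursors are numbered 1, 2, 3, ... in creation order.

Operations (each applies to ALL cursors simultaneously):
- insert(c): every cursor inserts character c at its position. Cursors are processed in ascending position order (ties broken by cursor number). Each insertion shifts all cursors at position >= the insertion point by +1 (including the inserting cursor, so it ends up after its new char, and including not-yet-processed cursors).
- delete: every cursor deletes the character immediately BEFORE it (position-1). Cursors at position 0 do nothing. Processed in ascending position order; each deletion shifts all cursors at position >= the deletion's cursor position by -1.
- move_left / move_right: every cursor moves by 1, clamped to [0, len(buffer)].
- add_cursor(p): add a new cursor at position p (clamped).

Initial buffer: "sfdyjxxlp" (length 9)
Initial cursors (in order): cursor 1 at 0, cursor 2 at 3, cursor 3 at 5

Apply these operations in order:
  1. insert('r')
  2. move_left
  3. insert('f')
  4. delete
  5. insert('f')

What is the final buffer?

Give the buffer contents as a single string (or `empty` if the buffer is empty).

Answer: frsfdfryjfrxxlp

Derivation:
After op 1 (insert('r')): buffer="rsfdryjrxxlp" (len 12), cursors c1@1 c2@5 c3@8, authorship 1...2..3....
After op 2 (move_left): buffer="rsfdryjrxxlp" (len 12), cursors c1@0 c2@4 c3@7, authorship 1...2..3....
After op 3 (insert('f')): buffer="frsfdfryjfrxxlp" (len 15), cursors c1@1 c2@6 c3@10, authorship 11...22..33....
After op 4 (delete): buffer="rsfdryjrxxlp" (len 12), cursors c1@0 c2@4 c3@7, authorship 1...2..3....
After op 5 (insert('f')): buffer="frsfdfryjfrxxlp" (len 15), cursors c1@1 c2@6 c3@10, authorship 11...22..33....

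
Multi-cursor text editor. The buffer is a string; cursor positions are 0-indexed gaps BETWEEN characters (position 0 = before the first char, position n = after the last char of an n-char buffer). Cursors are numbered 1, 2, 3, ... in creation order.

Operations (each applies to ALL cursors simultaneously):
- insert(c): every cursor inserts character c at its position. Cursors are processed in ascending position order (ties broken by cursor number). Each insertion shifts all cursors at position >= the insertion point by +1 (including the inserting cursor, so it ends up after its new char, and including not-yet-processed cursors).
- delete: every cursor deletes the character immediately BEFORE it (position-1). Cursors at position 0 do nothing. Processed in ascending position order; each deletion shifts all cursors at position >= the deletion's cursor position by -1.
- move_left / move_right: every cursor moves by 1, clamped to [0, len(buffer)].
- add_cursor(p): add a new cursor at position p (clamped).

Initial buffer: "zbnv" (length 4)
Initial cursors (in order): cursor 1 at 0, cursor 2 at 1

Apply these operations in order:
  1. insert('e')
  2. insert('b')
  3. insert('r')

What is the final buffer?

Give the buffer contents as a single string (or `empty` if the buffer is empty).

After op 1 (insert('e')): buffer="ezebnv" (len 6), cursors c1@1 c2@3, authorship 1.2...
After op 2 (insert('b')): buffer="ebzebbnv" (len 8), cursors c1@2 c2@5, authorship 11.22...
After op 3 (insert('r')): buffer="ebrzebrbnv" (len 10), cursors c1@3 c2@7, authorship 111.222...

Answer: ebrzebrbnv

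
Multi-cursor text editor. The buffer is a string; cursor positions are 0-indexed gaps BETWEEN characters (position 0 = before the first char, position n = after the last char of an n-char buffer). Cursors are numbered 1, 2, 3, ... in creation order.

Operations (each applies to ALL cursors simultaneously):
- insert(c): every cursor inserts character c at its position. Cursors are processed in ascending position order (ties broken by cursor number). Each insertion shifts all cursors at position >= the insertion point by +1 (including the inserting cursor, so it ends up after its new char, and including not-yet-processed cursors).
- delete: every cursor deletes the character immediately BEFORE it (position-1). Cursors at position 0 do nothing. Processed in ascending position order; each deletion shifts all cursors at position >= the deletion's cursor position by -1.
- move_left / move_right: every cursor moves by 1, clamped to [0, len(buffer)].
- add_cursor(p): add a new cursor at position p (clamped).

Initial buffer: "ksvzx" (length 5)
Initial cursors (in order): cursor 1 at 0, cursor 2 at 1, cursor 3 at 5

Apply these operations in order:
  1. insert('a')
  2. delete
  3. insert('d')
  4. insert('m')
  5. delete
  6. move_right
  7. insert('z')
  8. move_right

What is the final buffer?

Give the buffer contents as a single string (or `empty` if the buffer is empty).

Answer: dkzdszvzxdz

Derivation:
After op 1 (insert('a')): buffer="akasvzxa" (len 8), cursors c1@1 c2@3 c3@8, authorship 1.2....3
After op 2 (delete): buffer="ksvzx" (len 5), cursors c1@0 c2@1 c3@5, authorship .....
After op 3 (insert('d')): buffer="dkdsvzxd" (len 8), cursors c1@1 c2@3 c3@8, authorship 1.2....3
After op 4 (insert('m')): buffer="dmkdmsvzxdm" (len 11), cursors c1@2 c2@5 c3@11, authorship 11.22....33
After op 5 (delete): buffer="dkdsvzxd" (len 8), cursors c1@1 c2@3 c3@8, authorship 1.2....3
After op 6 (move_right): buffer="dkdsvzxd" (len 8), cursors c1@2 c2@4 c3@8, authorship 1.2....3
After op 7 (insert('z')): buffer="dkzdszvzxdz" (len 11), cursors c1@3 c2@6 c3@11, authorship 1.12.2...33
After op 8 (move_right): buffer="dkzdszvzxdz" (len 11), cursors c1@4 c2@7 c3@11, authorship 1.12.2...33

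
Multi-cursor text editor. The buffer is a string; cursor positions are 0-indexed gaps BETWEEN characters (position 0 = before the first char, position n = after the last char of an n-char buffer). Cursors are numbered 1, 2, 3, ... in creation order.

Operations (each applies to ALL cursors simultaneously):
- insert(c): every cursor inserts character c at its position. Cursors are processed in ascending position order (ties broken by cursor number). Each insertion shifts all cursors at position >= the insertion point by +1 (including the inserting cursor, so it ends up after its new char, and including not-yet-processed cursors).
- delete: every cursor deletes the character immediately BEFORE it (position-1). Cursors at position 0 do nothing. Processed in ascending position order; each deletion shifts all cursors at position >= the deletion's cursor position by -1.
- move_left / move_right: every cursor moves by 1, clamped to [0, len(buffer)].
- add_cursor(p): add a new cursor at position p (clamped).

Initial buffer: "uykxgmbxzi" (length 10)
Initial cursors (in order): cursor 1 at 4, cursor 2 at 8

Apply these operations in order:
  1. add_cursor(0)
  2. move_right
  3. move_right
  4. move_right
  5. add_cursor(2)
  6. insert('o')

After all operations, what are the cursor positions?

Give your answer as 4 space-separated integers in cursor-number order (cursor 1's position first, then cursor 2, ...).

Answer: 10 14 5 3

Derivation:
After op 1 (add_cursor(0)): buffer="uykxgmbxzi" (len 10), cursors c3@0 c1@4 c2@8, authorship ..........
After op 2 (move_right): buffer="uykxgmbxzi" (len 10), cursors c3@1 c1@5 c2@9, authorship ..........
After op 3 (move_right): buffer="uykxgmbxzi" (len 10), cursors c3@2 c1@6 c2@10, authorship ..........
After op 4 (move_right): buffer="uykxgmbxzi" (len 10), cursors c3@3 c1@7 c2@10, authorship ..........
After op 5 (add_cursor(2)): buffer="uykxgmbxzi" (len 10), cursors c4@2 c3@3 c1@7 c2@10, authorship ..........
After op 6 (insert('o')): buffer="uyokoxgmboxzio" (len 14), cursors c4@3 c3@5 c1@10 c2@14, authorship ..4.3....1...2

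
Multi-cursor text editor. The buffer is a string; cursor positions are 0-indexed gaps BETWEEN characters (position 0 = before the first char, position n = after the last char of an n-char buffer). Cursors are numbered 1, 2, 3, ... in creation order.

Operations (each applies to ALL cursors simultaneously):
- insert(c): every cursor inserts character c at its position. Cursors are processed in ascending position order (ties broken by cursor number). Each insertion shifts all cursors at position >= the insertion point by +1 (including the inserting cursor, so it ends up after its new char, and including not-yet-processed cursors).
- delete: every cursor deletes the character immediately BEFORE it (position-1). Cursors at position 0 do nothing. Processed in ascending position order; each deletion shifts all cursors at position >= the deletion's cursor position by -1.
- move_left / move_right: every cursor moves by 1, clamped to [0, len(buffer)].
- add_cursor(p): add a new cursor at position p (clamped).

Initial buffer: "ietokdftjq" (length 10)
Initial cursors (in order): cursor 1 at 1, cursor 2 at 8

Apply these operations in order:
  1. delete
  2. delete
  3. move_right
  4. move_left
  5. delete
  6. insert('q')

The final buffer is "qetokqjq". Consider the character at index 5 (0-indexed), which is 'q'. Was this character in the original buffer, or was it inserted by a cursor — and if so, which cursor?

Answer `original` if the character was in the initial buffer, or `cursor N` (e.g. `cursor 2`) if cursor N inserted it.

After op 1 (delete): buffer="etokdfjq" (len 8), cursors c1@0 c2@6, authorship ........
After op 2 (delete): buffer="etokdjq" (len 7), cursors c1@0 c2@5, authorship .......
After op 3 (move_right): buffer="etokdjq" (len 7), cursors c1@1 c2@6, authorship .......
After op 4 (move_left): buffer="etokdjq" (len 7), cursors c1@0 c2@5, authorship .......
After op 5 (delete): buffer="etokjq" (len 6), cursors c1@0 c2@4, authorship ......
After op 6 (insert('q')): buffer="qetokqjq" (len 8), cursors c1@1 c2@6, authorship 1....2..
Authorship (.=original, N=cursor N): 1 . . . . 2 . .
Index 5: author = 2

Answer: cursor 2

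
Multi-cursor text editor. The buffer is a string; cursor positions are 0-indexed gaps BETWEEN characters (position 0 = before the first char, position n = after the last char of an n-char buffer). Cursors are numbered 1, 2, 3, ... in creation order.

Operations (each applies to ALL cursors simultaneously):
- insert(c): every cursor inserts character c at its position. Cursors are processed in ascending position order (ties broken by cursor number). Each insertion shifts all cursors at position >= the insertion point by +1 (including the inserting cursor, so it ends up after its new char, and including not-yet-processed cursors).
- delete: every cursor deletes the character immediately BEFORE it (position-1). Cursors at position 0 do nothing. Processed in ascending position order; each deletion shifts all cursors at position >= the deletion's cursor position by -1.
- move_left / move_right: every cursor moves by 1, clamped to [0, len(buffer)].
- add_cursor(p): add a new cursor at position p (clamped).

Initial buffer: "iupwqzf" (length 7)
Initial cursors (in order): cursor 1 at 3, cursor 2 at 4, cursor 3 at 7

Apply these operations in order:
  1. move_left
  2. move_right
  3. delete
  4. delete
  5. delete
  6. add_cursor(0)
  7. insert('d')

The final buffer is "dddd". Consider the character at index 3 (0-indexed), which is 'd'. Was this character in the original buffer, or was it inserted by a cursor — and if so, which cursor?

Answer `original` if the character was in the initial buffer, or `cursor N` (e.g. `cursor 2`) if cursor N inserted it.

After op 1 (move_left): buffer="iupwqzf" (len 7), cursors c1@2 c2@3 c3@6, authorship .......
After op 2 (move_right): buffer="iupwqzf" (len 7), cursors c1@3 c2@4 c3@7, authorship .......
After op 3 (delete): buffer="iuqz" (len 4), cursors c1@2 c2@2 c3@4, authorship ....
After op 4 (delete): buffer="q" (len 1), cursors c1@0 c2@0 c3@1, authorship .
After op 5 (delete): buffer="" (len 0), cursors c1@0 c2@0 c3@0, authorship 
After op 6 (add_cursor(0)): buffer="" (len 0), cursors c1@0 c2@0 c3@0 c4@0, authorship 
After op 7 (insert('d')): buffer="dddd" (len 4), cursors c1@4 c2@4 c3@4 c4@4, authorship 1234
Authorship (.=original, N=cursor N): 1 2 3 4
Index 3: author = 4

Answer: cursor 4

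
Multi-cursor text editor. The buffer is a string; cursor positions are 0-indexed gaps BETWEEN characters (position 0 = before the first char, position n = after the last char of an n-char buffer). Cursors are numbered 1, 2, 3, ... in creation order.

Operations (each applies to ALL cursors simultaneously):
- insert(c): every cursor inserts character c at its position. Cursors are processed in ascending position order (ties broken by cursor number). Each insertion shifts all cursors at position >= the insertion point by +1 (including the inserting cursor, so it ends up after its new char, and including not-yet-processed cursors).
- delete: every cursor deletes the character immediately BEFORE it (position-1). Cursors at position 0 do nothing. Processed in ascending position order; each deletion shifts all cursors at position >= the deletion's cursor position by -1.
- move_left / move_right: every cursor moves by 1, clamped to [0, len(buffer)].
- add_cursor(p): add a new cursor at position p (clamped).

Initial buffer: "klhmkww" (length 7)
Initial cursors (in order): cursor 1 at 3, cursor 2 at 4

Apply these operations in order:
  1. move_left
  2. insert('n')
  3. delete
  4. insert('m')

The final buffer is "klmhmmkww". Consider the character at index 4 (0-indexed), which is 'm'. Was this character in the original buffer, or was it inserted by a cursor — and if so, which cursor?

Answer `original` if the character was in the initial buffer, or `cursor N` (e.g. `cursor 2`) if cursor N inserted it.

After op 1 (move_left): buffer="klhmkww" (len 7), cursors c1@2 c2@3, authorship .......
After op 2 (insert('n')): buffer="klnhnmkww" (len 9), cursors c1@3 c2@5, authorship ..1.2....
After op 3 (delete): buffer="klhmkww" (len 7), cursors c1@2 c2@3, authorship .......
After op 4 (insert('m')): buffer="klmhmmkww" (len 9), cursors c1@3 c2@5, authorship ..1.2....
Authorship (.=original, N=cursor N): . . 1 . 2 . . . .
Index 4: author = 2

Answer: cursor 2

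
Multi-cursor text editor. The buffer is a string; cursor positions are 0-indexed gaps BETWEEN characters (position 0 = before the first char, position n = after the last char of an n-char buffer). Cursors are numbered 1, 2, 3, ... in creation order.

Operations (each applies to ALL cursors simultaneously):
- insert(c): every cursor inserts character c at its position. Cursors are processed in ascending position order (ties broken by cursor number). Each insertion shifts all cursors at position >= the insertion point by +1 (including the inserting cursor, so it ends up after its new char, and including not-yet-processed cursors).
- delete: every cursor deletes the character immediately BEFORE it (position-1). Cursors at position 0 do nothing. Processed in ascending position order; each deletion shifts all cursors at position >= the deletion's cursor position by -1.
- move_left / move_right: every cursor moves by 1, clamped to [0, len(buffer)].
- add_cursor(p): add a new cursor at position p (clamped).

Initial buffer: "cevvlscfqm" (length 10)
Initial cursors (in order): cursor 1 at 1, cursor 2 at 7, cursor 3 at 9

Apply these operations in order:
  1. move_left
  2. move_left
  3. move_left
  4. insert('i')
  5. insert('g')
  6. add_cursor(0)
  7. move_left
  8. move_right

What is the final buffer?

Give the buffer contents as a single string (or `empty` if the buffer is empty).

After op 1 (move_left): buffer="cevvlscfqm" (len 10), cursors c1@0 c2@6 c3@8, authorship ..........
After op 2 (move_left): buffer="cevvlscfqm" (len 10), cursors c1@0 c2@5 c3@7, authorship ..........
After op 3 (move_left): buffer="cevvlscfqm" (len 10), cursors c1@0 c2@4 c3@6, authorship ..........
After op 4 (insert('i')): buffer="icevvilsicfqm" (len 13), cursors c1@1 c2@6 c3@9, authorship 1....2..3....
After op 5 (insert('g')): buffer="igcevviglsigcfqm" (len 16), cursors c1@2 c2@8 c3@12, authorship 11....22..33....
After op 6 (add_cursor(0)): buffer="igcevviglsigcfqm" (len 16), cursors c4@0 c1@2 c2@8 c3@12, authorship 11....22..33....
After op 7 (move_left): buffer="igcevviglsigcfqm" (len 16), cursors c4@0 c1@1 c2@7 c3@11, authorship 11....22..33....
After op 8 (move_right): buffer="igcevviglsigcfqm" (len 16), cursors c4@1 c1@2 c2@8 c3@12, authorship 11....22..33....

Answer: igcevviglsigcfqm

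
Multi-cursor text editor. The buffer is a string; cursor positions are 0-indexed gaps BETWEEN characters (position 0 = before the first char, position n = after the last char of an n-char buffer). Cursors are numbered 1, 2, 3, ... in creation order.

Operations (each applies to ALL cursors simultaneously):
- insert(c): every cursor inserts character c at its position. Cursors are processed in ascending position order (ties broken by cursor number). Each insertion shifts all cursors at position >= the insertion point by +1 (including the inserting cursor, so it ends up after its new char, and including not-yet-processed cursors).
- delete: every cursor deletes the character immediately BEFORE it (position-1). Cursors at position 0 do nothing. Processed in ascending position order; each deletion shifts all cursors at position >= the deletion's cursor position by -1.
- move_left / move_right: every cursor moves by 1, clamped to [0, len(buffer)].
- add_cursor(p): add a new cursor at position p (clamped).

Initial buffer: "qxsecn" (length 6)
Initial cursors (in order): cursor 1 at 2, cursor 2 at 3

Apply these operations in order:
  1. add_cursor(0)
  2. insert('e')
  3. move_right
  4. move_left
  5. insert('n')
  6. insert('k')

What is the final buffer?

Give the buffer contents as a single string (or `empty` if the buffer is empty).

After op 1 (add_cursor(0)): buffer="qxsecn" (len 6), cursors c3@0 c1@2 c2@3, authorship ......
After op 2 (insert('e')): buffer="eqxeseecn" (len 9), cursors c3@1 c1@4 c2@6, authorship 3..1.2...
After op 3 (move_right): buffer="eqxeseecn" (len 9), cursors c3@2 c1@5 c2@7, authorship 3..1.2...
After op 4 (move_left): buffer="eqxeseecn" (len 9), cursors c3@1 c1@4 c2@6, authorship 3..1.2...
After op 5 (insert('n')): buffer="enqxensenecn" (len 12), cursors c3@2 c1@6 c2@9, authorship 33..11.22...
After op 6 (insert('k')): buffer="enkqxenksenkecn" (len 15), cursors c3@3 c1@8 c2@12, authorship 333..111.222...

Answer: enkqxenksenkecn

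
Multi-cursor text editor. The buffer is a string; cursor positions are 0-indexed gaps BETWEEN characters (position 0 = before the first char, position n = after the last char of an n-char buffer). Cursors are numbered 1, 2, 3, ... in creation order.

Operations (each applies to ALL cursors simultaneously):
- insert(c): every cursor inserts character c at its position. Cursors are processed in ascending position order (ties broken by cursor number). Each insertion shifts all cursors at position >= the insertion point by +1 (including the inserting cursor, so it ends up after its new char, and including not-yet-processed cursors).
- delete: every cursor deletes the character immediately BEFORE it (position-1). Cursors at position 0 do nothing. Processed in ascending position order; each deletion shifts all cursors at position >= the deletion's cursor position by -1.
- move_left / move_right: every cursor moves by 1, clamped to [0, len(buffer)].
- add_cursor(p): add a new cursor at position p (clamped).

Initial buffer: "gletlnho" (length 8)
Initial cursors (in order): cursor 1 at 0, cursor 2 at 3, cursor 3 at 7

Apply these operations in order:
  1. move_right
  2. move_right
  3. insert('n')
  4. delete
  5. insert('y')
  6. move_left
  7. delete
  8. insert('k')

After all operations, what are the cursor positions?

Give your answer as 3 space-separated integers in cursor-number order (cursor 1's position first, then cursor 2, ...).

Answer: 2 6 10

Derivation:
After op 1 (move_right): buffer="gletlnho" (len 8), cursors c1@1 c2@4 c3@8, authorship ........
After op 2 (move_right): buffer="gletlnho" (len 8), cursors c1@2 c2@5 c3@8, authorship ........
After op 3 (insert('n')): buffer="glnetlnnhon" (len 11), cursors c1@3 c2@7 c3@11, authorship ..1...2...3
After op 4 (delete): buffer="gletlnho" (len 8), cursors c1@2 c2@5 c3@8, authorship ........
After op 5 (insert('y')): buffer="glyetlynhoy" (len 11), cursors c1@3 c2@7 c3@11, authorship ..1...2...3
After op 6 (move_left): buffer="glyetlynhoy" (len 11), cursors c1@2 c2@6 c3@10, authorship ..1...2...3
After op 7 (delete): buffer="gyetynhy" (len 8), cursors c1@1 c2@4 c3@7, authorship .1..2..3
After op 8 (insert('k')): buffer="gkyetkynhky" (len 11), cursors c1@2 c2@6 c3@10, authorship .11..22..33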